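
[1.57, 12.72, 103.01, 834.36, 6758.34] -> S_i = 1.57*8.10^i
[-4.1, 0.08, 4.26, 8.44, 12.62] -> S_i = -4.10 + 4.18*i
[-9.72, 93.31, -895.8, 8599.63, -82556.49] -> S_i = -9.72*(-9.60)^i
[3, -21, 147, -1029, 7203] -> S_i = 3*-7^i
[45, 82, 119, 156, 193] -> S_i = 45 + 37*i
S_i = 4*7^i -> [4, 28, 196, 1372, 9604]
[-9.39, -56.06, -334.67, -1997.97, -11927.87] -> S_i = -9.39*5.97^i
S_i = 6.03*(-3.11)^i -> [6.03, -18.75, 58.32, -181.38, 564.1]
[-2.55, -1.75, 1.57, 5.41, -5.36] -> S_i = Random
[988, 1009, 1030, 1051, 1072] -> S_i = 988 + 21*i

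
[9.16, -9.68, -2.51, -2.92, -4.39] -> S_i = Random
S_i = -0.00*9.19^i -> [-0.0, -0.0, -0.0, -0.0, -0.0]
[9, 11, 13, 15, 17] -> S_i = 9 + 2*i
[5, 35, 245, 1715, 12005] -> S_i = 5*7^i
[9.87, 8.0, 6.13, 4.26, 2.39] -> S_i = 9.87 + -1.87*i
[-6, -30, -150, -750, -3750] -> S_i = -6*5^i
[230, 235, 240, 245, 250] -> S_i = 230 + 5*i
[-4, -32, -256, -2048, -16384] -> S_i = -4*8^i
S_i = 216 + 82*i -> [216, 298, 380, 462, 544]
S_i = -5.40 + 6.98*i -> [-5.4, 1.58, 8.56, 15.54, 22.52]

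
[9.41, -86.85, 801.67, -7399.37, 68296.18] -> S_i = 9.41*(-9.23)^i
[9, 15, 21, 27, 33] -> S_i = 9 + 6*i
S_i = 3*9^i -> [3, 27, 243, 2187, 19683]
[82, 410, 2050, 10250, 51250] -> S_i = 82*5^i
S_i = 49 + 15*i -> [49, 64, 79, 94, 109]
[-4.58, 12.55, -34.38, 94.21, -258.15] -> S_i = -4.58*(-2.74)^i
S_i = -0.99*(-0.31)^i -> [-0.99, 0.31, -0.1, 0.03, -0.01]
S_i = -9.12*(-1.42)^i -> [-9.12, 12.95, -18.39, 26.11, -37.08]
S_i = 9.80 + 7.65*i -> [9.8, 17.45, 25.1, 32.75, 40.4]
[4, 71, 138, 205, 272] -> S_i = 4 + 67*i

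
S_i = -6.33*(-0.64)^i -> [-6.33, 4.05, -2.59, 1.66, -1.06]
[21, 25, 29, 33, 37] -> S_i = 21 + 4*i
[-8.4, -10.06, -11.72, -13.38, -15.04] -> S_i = -8.40 + -1.66*i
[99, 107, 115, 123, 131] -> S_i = 99 + 8*i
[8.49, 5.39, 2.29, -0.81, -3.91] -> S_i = 8.49 + -3.10*i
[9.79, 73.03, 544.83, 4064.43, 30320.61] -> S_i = 9.79*7.46^i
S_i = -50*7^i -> [-50, -350, -2450, -17150, -120050]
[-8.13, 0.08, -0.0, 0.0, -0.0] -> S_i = -8.13*(-0.01)^i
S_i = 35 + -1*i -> [35, 34, 33, 32, 31]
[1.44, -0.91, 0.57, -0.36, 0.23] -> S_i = 1.44*(-0.63)^i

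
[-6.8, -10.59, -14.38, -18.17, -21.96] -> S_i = -6.80 + -3.79*i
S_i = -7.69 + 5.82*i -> [-7.69, -1.87, 3.95, 9.77, 15.59]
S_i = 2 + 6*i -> [2, 8, 14, 20, 26]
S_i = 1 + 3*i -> [1, 4, 7, 10, 13]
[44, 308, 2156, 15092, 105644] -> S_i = 44*7^i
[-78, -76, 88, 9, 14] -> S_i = Random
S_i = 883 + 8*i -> [883, 891, 899, 907, 915]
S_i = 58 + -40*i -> [58, 18, -22, -62, -102]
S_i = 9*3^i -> [9, 27, 81, 243, 729]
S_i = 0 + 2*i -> [0, 2, 4, 6, 8]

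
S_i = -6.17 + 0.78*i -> [-6.17, -5.39, -4.61, -3.83, -3.05]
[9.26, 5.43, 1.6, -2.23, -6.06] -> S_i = 9.26 + -3.83*i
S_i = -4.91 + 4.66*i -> [-4.91, -0.25, 4.41, 9.07, 13.73]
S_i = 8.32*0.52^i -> [8.32, 4.33, 2.25, 1.17, 0.61]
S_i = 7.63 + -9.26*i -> [7.63, -1.63, -10.89, -20.15, -29.41]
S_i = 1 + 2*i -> [1, 3, 5, 7, 9]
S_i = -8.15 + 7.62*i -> [-8.15, -0.53, 7.09, 14.71, 22.33]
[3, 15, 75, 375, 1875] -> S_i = 3*5^i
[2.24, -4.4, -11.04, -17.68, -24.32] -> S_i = 2.24 + -6.64*i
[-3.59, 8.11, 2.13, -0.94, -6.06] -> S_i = Random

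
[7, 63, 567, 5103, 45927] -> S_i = 7*9^i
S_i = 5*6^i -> [5, 30, 180, 1080, 6480]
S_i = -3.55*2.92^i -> [-3.55, -10.37, -30.27, -88.38, -258.08]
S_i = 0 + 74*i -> [0, 74, 148, 222, 296]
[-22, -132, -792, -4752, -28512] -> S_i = -22*6^i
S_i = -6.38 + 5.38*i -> [-6.38, -1.0, 4.38, 9.76, 15.14]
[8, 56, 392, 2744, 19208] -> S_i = 8*7^i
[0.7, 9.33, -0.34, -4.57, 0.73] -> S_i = Random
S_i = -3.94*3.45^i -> [-3.94, -13.59, -46.9, -161.79, -558.18]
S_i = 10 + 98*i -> [10, 108, 206, 304, 402]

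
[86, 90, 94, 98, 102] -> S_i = 86 + 4*i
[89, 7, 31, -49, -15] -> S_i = Random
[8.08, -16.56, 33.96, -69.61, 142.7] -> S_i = 8.08*(-2.05)^i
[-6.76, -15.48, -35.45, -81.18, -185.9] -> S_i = -6.76*2.29^i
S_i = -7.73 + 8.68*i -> [-7.73, 0.95, 9.63, 18.31, 26.99]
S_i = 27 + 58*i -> [27, 85, 143, 201, 259]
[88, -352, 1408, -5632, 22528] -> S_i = 88*-4^i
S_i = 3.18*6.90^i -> [3.18, 21.94, 151.4, 1044.66, 7208.14]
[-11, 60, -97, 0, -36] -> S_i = Random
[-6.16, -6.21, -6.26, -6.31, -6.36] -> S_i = -6.16 + -0.05*i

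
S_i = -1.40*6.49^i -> [-1.4, -9.09, -58.97, -382.7, -2483.74]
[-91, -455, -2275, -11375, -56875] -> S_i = -91*5^i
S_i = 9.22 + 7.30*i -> [9.22, 16.52, 23.82, 31.12, 38.42]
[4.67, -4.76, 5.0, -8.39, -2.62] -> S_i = Random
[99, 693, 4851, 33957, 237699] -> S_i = 99*7^i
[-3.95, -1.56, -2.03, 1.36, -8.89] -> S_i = Random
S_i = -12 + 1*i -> [-12, -11, -10, -9, -8]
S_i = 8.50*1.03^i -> [8.5, 8.76, 9.02, 9.29, 9.57]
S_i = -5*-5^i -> [-5, 25, -125, 625, -3125]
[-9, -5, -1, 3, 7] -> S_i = -9 + 4*i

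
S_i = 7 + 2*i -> [7, 9, 11, 13, 15]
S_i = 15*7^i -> [15, 105, 735, 5145, 36015]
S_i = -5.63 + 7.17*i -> [-5.63, 1.54, 8.71, 15.88, 23.05]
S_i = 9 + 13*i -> [9, 22, 35, 48, 61]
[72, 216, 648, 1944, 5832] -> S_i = 72*3^i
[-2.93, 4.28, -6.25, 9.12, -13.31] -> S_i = -2.93*(-1.46)^i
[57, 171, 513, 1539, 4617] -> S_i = 57*3^i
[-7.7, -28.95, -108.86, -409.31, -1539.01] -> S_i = -7.70*3.76^i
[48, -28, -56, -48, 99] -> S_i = Random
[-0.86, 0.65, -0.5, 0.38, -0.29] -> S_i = -0.86*(-0.76)^i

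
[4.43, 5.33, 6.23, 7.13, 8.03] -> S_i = 4.43 + 0.90*i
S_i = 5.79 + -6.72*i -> [5.79, -0.93, -7.65, -14.37, -21.09]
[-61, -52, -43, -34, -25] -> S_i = -61 + 9*i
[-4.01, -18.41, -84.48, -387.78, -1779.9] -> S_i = -4.01*4.59^i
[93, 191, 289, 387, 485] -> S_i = 93 + 98*i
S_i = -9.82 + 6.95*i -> [-9.82, -2.87, 4.08, 11.03, 17.98]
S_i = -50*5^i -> [-50, -250, -1250, -6250, -31250]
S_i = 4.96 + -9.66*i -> [4.96, -4.7, -14.36, -24.02, -33.68]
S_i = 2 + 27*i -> [2, 29, 56, 83, 110]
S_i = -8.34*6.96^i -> [-8.34, -58.05, -404.0, -2811.86, -19570.55]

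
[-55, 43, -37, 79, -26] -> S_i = Random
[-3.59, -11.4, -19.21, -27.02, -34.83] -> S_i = -3.59 + -7.81*i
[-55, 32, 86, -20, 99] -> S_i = Random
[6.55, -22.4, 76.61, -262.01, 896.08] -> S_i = 6.55*(-3.42)^i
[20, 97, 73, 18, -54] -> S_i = Random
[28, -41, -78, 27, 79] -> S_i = Random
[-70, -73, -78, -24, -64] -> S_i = Random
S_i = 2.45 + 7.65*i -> [2.45, 10.1, 17.75, 25.4, 33.05]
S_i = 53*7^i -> [53, 371, 2597, 18179, 127253]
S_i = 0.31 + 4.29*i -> [0.31, 4.6, 8.89, 13.18, 17.47]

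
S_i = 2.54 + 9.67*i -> [2.54, 12.21, 21.88, 31.55, 41.22]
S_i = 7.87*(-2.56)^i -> [7.87, -20.15, 51.58, -132.04, 338.01]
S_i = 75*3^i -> [75, 225, 675, 2025, 6075]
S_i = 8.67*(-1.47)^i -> [8.67, -12.74, 18.74, -27.54, 40.48]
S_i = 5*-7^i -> [5, -35, 245, -1715, 12005]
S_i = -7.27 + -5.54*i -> [-7.27, -12.81, -18.35, -23.89, -29.43]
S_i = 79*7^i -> [79, 553, 3871, 27097, 189679]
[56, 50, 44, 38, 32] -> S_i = 56 + -6*i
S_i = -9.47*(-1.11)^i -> [-9.47, 10.51, -11.67, 12.95, -14.38]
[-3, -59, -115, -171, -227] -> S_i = -3 + -56*i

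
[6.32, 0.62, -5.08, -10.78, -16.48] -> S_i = 6.32 + -5.70*i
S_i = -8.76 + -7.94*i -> [-8.76, -16.7, -24.64, -32.58, -40.52]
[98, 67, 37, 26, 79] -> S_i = Random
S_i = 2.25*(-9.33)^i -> [2.25, -20.99, 195.86, -1827.37, 17049.4]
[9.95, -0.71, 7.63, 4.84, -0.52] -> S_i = Random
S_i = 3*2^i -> [3, 6, 12, 24, 48]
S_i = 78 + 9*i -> [78, 87, 96, 105, 114]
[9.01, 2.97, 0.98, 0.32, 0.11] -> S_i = 9.01*0.33^i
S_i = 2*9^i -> [2, 18, 162, 1458, 13122]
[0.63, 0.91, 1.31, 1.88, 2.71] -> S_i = 0.63*1.44^i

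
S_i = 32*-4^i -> [32, -128, 512, -2048, 8192]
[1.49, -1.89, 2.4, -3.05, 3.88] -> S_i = 1.49*(-1.27)^i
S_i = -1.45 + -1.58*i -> [-1.45, -3.03, -4.61, -6.19, -7.77]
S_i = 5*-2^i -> [5, -10, 20, -40, 80]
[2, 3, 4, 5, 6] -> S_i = 2 + 1*i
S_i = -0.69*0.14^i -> [-0.69, -0.1, -0.01, -0.0, -0.0]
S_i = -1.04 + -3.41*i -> [-1.04, -4.45, -7.86, -11.27, -14.68]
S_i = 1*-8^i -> [1, -8, 64, -512, 4096]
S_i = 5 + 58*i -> [5, 63, 121, 179, 237]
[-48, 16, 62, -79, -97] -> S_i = Random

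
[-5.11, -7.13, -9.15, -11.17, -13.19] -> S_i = -5.11 + -2.02*i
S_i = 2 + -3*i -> [2, -1, -4, -7, -10]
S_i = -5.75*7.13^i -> [-5.75, -41.0, -292.31, -2084.19, -14860.24]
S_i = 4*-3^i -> [4, -12, 36, -108, 324]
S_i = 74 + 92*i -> [74, 166, 258, 350, 442]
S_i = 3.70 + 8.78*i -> [3.7, 12.48, 21.26, 30.04, 38.82]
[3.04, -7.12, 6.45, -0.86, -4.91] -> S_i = Random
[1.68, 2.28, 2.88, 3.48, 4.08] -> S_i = 1.68 + 0.60*i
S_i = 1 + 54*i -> [1, 55, 109, 163, 217]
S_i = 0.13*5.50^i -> [0.13, 0.72, 3.93, 21.63, 118.96]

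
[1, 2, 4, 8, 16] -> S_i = 1*2^i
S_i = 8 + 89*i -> [8, 97, 186, 275, 364]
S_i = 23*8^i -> [23, 184, 1472, 11776, 94208]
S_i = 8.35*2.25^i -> [8.35, 18.79, 42.27, 95.11, 214.0]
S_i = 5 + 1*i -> [5, 6, 7, 8, 9]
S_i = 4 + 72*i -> [4, 76, 148, 220, 292]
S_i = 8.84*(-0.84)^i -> [8.84, -7.43, 6.24, -5.24, 4.4]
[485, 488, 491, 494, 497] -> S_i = 485 + 3*i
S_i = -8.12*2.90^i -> [-8.12, -23.55, -68.29, -198.04, -574.31]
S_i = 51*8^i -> [51, 408, 3264, 26112, 208896]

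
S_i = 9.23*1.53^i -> [9.23, 14.12, 21.61, 33.06, 50.58]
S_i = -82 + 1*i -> [-82, -81, -80, -79, -78]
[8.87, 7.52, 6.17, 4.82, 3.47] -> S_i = 8.87 + -1.35*i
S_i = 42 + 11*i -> [42, 53, 64, 75, 86]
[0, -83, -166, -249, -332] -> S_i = 0 + -83*i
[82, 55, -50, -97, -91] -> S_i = Random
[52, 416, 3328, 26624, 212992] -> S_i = 52*8^i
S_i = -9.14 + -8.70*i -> [-9.14, -17.84, -26.54, -35.24, -43.94]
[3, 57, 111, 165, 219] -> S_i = 3 + 54*i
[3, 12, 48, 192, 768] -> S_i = 3*4^i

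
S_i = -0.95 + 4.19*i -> [-0.95, 3.24, 7.43, 11.62, 15.81]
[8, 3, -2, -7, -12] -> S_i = 8 + -5*i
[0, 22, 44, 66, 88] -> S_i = 0 + 22*i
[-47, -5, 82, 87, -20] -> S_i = Random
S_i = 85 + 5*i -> [85, 90, 95, 100, 105]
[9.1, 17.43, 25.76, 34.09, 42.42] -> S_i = 9.10 + 8.33*i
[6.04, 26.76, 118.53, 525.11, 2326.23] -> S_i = 6.04*4.43^i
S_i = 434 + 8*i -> [434, 442, 450, 458, 466]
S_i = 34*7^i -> [34, 238, 1666, 11662, 81634]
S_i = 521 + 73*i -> [521, 594, 667, 740, 813]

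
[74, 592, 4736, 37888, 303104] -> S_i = 74*8^i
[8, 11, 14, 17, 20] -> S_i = 8 + 3*i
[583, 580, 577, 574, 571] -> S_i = 583 + -3*i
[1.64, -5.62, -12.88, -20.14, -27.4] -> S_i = 1.64 + -7.26*i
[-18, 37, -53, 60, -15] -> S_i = Random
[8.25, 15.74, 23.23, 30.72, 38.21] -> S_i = 8.25 + 7.49*i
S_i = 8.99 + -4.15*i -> [8.99, 4.84, 0.69, -3.46, -7.61]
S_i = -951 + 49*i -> [-951, -902, -853, -804, -755]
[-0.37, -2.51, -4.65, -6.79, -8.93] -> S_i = -0.37 + -2.14*i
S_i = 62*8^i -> [62, 496, 3968, 31744, 253952]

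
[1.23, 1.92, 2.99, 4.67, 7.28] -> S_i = 1.23*1.56^i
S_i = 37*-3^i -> [37, -111, 333, -999, 2997]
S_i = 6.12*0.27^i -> [6.12, 1.65, 0.45, 0.12, 0.03]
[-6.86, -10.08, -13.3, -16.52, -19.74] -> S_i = -6.86 + -3.22*i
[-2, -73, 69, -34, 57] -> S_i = Random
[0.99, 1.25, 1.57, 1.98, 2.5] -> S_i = 0.99*1.26^i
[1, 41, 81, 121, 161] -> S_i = 1 + 40*i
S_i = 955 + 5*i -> [955, 960, 965, 970, 975]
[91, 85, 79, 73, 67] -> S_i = 91 + -6*i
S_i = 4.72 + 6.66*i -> [4.72, 11.38, 18.04, 24.7, 31.36]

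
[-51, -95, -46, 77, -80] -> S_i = Random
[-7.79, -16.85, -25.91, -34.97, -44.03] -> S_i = -7.79 + -9.06*i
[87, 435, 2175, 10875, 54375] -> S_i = 87*5^i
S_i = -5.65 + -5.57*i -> [-5.65, -11.22, -16.79, -22.36, -27.93]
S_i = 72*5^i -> [72, 360, 1800, 9000, 45000]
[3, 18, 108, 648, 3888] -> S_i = 3*6^i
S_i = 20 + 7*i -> [20, 27, 34, 41, 48]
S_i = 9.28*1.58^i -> [9.28, 14.66, 23.17, 36.6, 57.83]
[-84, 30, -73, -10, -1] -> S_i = Random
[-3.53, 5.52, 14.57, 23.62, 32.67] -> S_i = -3.53 + 9.05*i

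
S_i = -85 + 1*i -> [-85, -84, -83, -82, -81]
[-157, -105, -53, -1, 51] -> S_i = -157 + 52*i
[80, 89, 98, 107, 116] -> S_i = 80 + 9*i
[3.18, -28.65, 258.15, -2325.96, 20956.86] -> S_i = 3.18*(-9.01)^i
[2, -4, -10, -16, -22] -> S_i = 2 + -6*i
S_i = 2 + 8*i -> [2, 10, 18, 26, 34]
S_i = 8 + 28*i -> [8, 36, 64, 92, 120]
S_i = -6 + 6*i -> [-6, 0, 6, 12, 18]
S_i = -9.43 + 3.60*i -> [-9.43, -5.83, -2.23, 1.37, 4.97]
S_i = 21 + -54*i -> [21, -33, -87, -141, -195]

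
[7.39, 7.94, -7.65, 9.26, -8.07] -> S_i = Random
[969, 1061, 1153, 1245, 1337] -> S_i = 969 + 92*i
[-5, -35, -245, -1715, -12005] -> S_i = -5*7^i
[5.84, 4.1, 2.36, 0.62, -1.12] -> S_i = 5.84 + -1.74*i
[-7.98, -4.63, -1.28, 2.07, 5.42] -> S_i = -7.98 + 3.35*i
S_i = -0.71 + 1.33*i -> [-0.71, 0.62, 1.95, 3.28, 4.61]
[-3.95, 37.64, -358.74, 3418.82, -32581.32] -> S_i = -3.95*(-9.53)^i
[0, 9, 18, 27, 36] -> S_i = 0 + 9*i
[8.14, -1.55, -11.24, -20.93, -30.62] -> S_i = 8.14 + -9.69*i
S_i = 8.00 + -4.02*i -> [8.0, 3.98, -0.04, -4.06, -8.08]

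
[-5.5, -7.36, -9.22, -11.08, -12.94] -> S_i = -5.50 + -1.86*i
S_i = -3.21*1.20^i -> [-3.21, -3.85, -4.62, -5.55, -6.66]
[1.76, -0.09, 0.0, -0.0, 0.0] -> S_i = 1.76*(-0.05)^i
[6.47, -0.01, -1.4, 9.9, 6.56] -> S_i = Random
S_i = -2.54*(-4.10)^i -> [-2.54, 10.41, -42.7, 175.06, -717.74]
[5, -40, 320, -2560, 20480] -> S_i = 5*-8^i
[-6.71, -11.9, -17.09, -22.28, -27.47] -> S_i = -6.71 + -5.19*i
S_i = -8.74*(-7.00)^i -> [-8.74, 61.18, -428.26, 2997.82, -20984.74]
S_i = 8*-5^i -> [8, -40, 200, -1000, 5000]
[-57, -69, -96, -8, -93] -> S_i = Random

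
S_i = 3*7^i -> [3, 21, 147, 1029, 7203]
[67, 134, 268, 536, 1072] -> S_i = 67*2^i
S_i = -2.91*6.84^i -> [-2.91, -19.9, -136.15, -931.24, -6369.68]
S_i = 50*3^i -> [50, 150, 450, 1350, 4050]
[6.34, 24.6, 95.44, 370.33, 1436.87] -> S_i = 6.34*3.88^i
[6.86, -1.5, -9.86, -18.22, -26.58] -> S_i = 6.86 + -8.36*i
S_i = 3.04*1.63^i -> [3.04, 4.96, 8.08, 13.17, 21.46]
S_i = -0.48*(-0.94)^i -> [-0.48, 0.45, -0.42, 0.4, -0.37]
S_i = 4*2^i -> [4, 8, 16, 32, 64]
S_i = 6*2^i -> [6, 12, 24, 48, 96]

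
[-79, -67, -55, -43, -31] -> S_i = -79 + 12*i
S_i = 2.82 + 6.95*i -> [2.82, 9.77, 16.72, 23.67, 30.62]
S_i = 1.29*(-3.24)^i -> [1.29, -4.18, 13.54, -43.88, 142.16]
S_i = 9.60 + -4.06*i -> [9.6, 5.54, 1.48, -2.58, -6.64]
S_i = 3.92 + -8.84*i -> [3.92, -4.92, -13.76, -22.6, -31.44]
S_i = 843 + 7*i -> [843, 850, 857, 864, 871]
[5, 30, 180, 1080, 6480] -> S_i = 5*6^i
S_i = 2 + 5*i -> [2, 7, 12, 17, 22]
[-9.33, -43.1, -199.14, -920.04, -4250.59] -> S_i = -9.33*4.62^i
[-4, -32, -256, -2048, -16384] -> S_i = -4*8^i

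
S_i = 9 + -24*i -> [9, -15, -39, -63, -87]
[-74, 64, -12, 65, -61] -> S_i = Random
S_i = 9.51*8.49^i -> [9.51, 80.74, 685.48, 5819.74, 49409.59]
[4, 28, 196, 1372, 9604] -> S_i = 4*7^i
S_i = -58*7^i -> [-58, -406, -2842, -19894, -139258]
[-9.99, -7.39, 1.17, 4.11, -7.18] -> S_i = Random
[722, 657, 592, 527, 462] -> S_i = 722 + -65*i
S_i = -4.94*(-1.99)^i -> [-4.94, 9.83, -19.56, 38.93, -77.47]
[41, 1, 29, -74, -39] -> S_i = Random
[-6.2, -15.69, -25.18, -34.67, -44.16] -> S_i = -6.20 + -9.49*i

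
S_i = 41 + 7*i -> [41, 48, 55, 62, 69]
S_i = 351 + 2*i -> [351, 353, 355, 357, 359]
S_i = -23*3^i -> [-23, -69, -207, -621, -1863]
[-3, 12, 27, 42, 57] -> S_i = -3 + 15*i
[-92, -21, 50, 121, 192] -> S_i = -92 + 71*i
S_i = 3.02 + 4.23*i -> [3.02, 7.25, 11.48, 15.71, 19.94]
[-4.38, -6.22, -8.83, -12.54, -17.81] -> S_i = -4.38*1.42^i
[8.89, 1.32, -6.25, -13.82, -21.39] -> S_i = 8.89 + -7.57*i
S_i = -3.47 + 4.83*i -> [-3.47, 1.36, 6.19, 11.02, 15.85]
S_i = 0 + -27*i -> [0, -27, -54, -81, -108]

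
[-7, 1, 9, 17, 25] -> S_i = -7 + 8*i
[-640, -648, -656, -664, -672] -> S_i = -640 + -8*i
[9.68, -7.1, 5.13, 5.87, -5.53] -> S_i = Random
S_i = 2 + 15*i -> [2, 17, 32, 47, 62]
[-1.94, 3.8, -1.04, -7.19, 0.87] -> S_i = Random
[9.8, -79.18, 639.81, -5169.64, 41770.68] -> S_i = 9.80*(-8.08)^i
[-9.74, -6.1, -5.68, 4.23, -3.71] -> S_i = Random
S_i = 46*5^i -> [46, 230, 1150, 5750, 28750]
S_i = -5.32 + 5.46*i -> [-5.32, 0.14, 5.6, 11.06, 16.52]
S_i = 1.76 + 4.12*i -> [1.76, 5.88, 10.0, 14.12, 18.24]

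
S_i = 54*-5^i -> [54, -270, 1350, -6750, 33750]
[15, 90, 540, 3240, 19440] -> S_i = 15*6^i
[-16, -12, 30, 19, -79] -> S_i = Random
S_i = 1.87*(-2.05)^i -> [1.87, -3.83, 7.86, -16.11, 33.03]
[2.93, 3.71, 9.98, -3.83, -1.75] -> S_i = Random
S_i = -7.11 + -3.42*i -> [-7.11, -10.53, -13.95, -17.37, -20.79]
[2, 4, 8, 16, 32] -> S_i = 2*2^i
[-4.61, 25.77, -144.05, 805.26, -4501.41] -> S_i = -4.61*(-5.59)^i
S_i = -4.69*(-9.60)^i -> [-4.69, 45.02, -432.23, 4149.41, -39834.35]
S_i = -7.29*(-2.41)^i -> [-7.29, 17.57, -42.34, 102.04, -245.92]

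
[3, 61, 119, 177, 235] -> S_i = 3 + 58*i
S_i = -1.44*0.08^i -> [-1.44, -0.12, -0.01, -0.0, -0.0]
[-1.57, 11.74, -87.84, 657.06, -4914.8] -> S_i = -1.57*(-7.48)^i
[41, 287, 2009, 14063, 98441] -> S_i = 41*7^i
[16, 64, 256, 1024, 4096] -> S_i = 16*4^i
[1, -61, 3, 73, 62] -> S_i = Random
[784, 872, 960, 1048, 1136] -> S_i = 784 + 88*i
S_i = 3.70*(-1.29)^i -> [3.7, -4.77, 6.16, -7.94, 10.25]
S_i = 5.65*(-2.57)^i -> [5.65, -14.52, 37.32, -95.91, 246.48]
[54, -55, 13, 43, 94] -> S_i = Random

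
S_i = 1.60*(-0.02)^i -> [1.6, -0.03, 0.0, -0.0, 0.0]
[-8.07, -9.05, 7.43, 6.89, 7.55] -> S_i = Random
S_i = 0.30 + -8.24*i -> [0.3, -7.94, -16.18, -24.42, -32.66]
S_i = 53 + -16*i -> [53, 37, 21, 5, -11]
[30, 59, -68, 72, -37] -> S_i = Random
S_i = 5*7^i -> [5, 35, 245, 1715, 12005]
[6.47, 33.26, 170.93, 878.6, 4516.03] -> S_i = 6.47*5.14^i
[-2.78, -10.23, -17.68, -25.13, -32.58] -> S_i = -2.78 + -7.45*i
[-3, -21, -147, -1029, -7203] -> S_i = -3*7^i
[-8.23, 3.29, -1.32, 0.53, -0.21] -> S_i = -8.23*(-0.40)^i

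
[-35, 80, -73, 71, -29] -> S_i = Random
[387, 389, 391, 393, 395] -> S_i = 387 + 2*i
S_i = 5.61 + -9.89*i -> [5.61, -4.28, -14.17, -24.06, -33.95]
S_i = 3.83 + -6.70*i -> [3.83, -2.87, -9.57, -16.27, -22.97]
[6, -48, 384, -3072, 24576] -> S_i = 6*-8^i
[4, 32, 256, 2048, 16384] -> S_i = 4*8^i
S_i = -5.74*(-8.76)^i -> [-5.74, 50.28, -440.47, 3858.55, -33800.9]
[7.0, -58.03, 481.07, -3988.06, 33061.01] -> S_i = 7.00*(-8.29)^i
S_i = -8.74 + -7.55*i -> [-8.74, -16.29, -23.84, -31.39, -38.94]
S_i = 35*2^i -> [35, 70, 140, 280, 560]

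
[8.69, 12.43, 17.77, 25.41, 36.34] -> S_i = 8.69*1.43^i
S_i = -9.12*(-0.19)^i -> [-9.12, 1.73, -0.33, 0.06, -0.01]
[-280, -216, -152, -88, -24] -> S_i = -280 + 64*i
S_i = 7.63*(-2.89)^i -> [7.63, -22.05, 63.73, -184.17, 532.25]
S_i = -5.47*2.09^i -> [-5.47, -11.43, -23.89, -49.94, -104.37]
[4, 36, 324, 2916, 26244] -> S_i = 4*9^i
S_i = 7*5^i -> [7, 35, 175, 875, 4375]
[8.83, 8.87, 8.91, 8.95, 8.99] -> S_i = 8.83 + 0.04*i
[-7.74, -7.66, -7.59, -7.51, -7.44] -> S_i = -7.74*0.99^i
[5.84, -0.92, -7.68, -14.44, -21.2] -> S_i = 5.84 + -6.76*i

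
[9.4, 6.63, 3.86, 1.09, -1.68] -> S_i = 9.40 + -2.77*i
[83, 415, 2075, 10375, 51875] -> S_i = 83*5^i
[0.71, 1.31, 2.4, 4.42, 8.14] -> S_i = 0.71*1.84^i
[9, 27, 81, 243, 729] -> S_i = 9*3^i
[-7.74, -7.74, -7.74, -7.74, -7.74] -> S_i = -7.74 + -0.00*i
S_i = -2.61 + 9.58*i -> [-2.61, 6.97, 16.55, 26.13, 35.71]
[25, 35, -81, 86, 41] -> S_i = Random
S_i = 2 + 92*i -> [2, 94, 186, 278, 370]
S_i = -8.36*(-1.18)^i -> [-8.36, 9.86, -11.64, 13.74, -16.21]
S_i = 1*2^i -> [1, 2, 4, 8, 16]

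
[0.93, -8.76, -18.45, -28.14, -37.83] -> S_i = 0.93 + -9.69*i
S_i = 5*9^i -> [5, 45, 405, 3645, 32805]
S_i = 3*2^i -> [3, 6, 12, 24, 48]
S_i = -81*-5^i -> [-81, 405, -2025, 10125, -50625]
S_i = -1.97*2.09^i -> [-1.97, -4.12, -8.61, -17.98, -37.59]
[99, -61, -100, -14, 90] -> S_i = Random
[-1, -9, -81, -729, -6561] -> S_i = -1*9^i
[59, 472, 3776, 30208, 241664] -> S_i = 59*8^i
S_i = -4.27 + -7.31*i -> [-4.27, -11.58, -18.89, -26.2, -33.51]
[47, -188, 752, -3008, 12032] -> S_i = 47*-4^i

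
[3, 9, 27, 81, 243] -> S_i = 3*3^i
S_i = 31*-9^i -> [31, -279, 2511, -22599, 203391]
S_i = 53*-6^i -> [53, -318, 1908, -11448, 68688]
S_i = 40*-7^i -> [40, -280, 1960, -13720, 96040]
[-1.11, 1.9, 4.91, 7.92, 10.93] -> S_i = -1.11 + 3.01*i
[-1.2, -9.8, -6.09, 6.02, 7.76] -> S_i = Random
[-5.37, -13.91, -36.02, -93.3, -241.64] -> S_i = -5.37*2.59^i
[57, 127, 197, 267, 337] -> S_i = 57 + 70*i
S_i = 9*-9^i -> [9, -81, 729, -6561, 59049]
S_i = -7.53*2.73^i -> [-7.53, -20.56, -56.12, -153.21, -418.26]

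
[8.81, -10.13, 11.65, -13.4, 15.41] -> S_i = 8.81*(-1.15)^i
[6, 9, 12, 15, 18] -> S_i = 6 + 3*i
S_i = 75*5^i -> [75, 375, 1875, 9375, 46875]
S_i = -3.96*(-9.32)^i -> [-3.96, 36.91, -343.98, 3205.85, -29878.5]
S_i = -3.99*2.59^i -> [-3.99, -10.33, -26.77, -69.32, -179.54]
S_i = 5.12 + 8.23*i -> [5.12, 13.35, 21.58, 29.81, 38.04]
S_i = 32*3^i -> [32, 96, 288, 864, 2592]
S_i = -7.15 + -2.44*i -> [-7.15, -9.59, -12.03, -14.47, -16.91]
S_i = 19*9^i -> [19, 171, 1539, 13851, 124659]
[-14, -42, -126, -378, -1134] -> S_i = -14*3^i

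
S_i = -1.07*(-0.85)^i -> [-1.07, 0.91, -0.77, 0.66, -0.56]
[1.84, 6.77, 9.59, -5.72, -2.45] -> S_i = Random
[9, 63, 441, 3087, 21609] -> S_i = 9*7^i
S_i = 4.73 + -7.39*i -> [4.73, -2.66, -10.05, -17.44, -24.83]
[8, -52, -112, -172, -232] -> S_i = 8 + -60*i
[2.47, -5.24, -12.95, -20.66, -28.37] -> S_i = 2.47 + -7.71*i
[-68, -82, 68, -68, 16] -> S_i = Random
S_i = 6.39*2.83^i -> [6.39, 18.08, 51.18, 144.83, 409.87]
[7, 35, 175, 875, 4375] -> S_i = 7*5^i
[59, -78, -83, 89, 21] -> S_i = Random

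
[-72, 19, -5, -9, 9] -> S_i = Random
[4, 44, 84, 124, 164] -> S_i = 4 + 40*i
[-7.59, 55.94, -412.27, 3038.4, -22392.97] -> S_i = -7.59*(-7.37)^i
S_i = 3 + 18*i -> [3, 21, 39, 57, 75]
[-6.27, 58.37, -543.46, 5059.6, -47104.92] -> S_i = -6.27*(-9.31)^i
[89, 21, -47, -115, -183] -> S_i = 89 + -68*i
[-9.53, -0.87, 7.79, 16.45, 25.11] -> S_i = -9.53 + 8.66*i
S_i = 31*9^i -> [31, 279, 2511, 22599, 203391]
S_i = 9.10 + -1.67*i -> [9.1, 7.43, 5.76, 4.09, 2.42]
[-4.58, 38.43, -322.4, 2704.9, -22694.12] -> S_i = -4.58*(-8.39)^i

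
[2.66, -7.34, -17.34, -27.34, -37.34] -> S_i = 2.66 + -10.00*i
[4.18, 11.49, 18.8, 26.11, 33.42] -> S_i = 4.18 + 7.31*i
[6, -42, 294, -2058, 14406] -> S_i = 6*-7^i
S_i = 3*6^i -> [3, 18, 108, 648, 3888]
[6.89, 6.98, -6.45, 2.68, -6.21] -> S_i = Random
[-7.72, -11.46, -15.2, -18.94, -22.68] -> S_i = -7.72 + -3.74*i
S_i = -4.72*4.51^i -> [-4.72, -21.29, -96.01, -432.98, -1952.76]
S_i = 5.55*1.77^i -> [5.55, 9.82, 17.39, 30.78, 54.47]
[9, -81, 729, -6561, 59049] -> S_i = 9*-9^i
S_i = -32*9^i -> [-32, -288, -2592, -23328, -209952]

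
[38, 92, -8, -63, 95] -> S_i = Random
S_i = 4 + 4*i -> [4, 8, 12, 16, 20]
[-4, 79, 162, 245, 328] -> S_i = -4 + 83*i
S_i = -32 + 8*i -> [-32, -24, -16, -8, 0]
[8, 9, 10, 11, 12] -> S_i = 8 + 1*i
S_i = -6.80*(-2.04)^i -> [-6.8, 13.87, -28.3, 57.73, -117.77]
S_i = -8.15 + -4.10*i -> [-8.15, -12.25, -16.35, -20.45, -24.55]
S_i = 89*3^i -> [89, 267, 801, 2403, 7209]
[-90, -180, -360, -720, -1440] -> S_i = -90*2^i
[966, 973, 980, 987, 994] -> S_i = 966 + 7*i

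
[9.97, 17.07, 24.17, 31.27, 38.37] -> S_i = 9.97 + 7.10*i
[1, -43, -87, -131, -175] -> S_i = 1 + -44*i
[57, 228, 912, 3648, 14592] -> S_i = 57*4^i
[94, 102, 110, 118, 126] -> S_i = 94 + 8*i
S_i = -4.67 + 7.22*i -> [-4.67, 2.55, 9.77, 16.99, 24.21]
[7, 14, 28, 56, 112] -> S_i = 7*2^i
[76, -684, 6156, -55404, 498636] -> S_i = 76*-9^i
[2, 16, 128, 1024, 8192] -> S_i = 2*8^i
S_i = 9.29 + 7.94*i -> [9.29, 17.23, 25.17, 33.11, 41.05]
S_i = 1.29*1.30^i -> [1.29, 1.68, 2.18, 2.83, 3.68]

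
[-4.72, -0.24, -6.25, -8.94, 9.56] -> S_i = Random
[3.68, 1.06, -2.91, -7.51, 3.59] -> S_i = Random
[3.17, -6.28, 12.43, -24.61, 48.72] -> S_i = 3.17*(-1.98)^i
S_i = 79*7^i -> [79, 553, 3871, 27097, 189679]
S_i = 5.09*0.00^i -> [5.09, 0.0, 0.0, 0.0, 0.0]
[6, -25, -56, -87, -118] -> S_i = 6 + -31*i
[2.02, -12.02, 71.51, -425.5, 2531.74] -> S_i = 2.02*(-5.95)^i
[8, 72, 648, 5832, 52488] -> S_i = 8*9^i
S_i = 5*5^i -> [5, 25, 125, 625, 3125]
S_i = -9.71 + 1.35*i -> [-9.71, -8.36, -7.01, -5.66, -4.31]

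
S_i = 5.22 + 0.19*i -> [5.22, 5.41, 5.6, 5.79, 5.98]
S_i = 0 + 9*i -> [0, 9, 18, 27, 36]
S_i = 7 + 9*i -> [7, 16, 25, 34, 43]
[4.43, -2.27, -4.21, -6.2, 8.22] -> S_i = Random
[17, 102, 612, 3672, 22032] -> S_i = 17*6^i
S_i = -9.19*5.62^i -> [-9.19, -51.65, -290.26, -1631.26, -9167.71]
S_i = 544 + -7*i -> [544, 537, 530, 523, 516]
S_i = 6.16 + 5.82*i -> [6.16, 11.98, 17.8, 23.62, 29.44]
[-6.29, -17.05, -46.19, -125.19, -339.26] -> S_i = -6.29*2.71^i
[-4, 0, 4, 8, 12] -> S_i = -4 + 4*i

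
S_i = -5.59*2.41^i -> [-5.59, -13.47, -32.47, -78.25, -188.57]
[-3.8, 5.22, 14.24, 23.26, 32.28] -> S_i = -3.80 + 9.02*i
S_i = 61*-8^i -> [61, -488, 3904, -31232, 249856]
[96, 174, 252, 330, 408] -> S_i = 96 + 78*i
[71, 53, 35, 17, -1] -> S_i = 71 + -18*i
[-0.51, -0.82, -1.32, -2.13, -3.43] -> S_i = -0.51*1.61^i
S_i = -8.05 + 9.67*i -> [-8.05, 1.62, 11.29, 20.96, 30.63]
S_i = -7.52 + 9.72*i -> [-7.52, 2.2, 11.92, 21.64, 31.36]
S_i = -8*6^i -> [-8, -48, -288, -1728, -10368]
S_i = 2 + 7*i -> [2, 9, 16, 23, 30]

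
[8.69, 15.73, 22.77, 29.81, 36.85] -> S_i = 8.69 + 7.04*i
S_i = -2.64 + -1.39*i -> [-2.64, -4.03, -5.42, -6.81, -8.2]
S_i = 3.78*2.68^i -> [3.78, 10.13, 27.15, 72.76, 195.0]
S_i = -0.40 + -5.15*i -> [-0.4, -5.55, -10.7, -15.85, -21.0]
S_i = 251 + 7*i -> [251, 258, 265, 272, 279]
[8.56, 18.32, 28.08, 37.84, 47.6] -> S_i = 8.56 + 9.76*i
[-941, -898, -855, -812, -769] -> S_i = -941 + 43*i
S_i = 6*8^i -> [6, 48, 384, 3072, 24576]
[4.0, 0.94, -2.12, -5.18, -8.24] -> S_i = 4.00 + -3.06*i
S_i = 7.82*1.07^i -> [7.82, 8.37, 8.95, 9.58, 10.25]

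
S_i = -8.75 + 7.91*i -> [-8.75, -0.84, 7.07, 14.98, 22.89]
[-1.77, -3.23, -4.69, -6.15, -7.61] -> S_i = -1.77 + -1.46*i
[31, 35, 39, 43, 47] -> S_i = 31 + 4*i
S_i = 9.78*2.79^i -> [9.78, 27.29, 76.13, 212.4, 592.59]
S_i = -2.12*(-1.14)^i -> [-2.12, 2.42, -2.76, 3.14, -3.58]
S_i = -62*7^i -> [-62, -434, -3038, -21266, -148862]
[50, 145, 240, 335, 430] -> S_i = 50 + 95*i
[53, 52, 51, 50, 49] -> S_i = 53 + -1*i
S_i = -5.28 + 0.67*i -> [-5.28, -4.61, -3.94, -3.27, -2.6]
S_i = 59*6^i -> [59, 354, 2124, 12744, 76464]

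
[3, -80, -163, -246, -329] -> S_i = 3 + -83*i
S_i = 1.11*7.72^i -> [1.11, 8.57, 66.15, 510.71, 3942.69]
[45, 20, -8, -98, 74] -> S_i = Random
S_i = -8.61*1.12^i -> [-8.61, -9.64, -10.8, -12.1, -13.55]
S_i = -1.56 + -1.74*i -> [-1.56, -3.3, -5.04, -6.78, -8.52]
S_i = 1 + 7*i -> [1, 8, 15, 22, 29]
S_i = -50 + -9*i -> [-50, -59, -68, -77, -86]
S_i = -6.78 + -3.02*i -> [-6.78, -9.8, -12.82, -15.84, -18.86]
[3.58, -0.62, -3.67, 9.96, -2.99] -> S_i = Random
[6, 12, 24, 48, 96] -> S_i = 6*2^i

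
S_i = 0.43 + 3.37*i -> [0.43, 3.8, 7.17, 10.54, 13.91]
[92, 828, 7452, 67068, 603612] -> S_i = 92*9^i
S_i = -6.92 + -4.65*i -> [-6.92, -11.57, -16.22, -20.87, -25.52]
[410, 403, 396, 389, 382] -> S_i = 410 + -7*i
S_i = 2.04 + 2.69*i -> [2.04, 4.73, 7.42, 10.11, 12.8]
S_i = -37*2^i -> [-37, -74, -148, -296, -592]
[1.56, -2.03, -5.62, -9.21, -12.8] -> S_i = 1.56 + -3.59*i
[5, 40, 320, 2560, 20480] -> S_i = 5*8^i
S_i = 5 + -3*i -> [5, 2, -1, -4, -7]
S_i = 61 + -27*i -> [61, 34, 7, -20, -47]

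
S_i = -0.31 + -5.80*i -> [-0.31, -6.11, -11.91, -17.71, -23.51]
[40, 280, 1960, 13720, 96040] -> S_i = 40*7^i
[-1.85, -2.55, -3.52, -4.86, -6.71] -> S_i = -1.85*1.38^i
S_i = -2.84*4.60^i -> [-2.84, -13.06, -60.09, -276.43, -1271.6]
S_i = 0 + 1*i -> [0, 1, 2, 3, 4]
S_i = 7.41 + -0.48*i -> [7.41, 6.93, 6.45, 5.97, 5.49]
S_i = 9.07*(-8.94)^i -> [9.07, -81.09, 724.91, -6480.67, 57937.18]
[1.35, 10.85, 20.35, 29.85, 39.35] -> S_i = 1.35 + 9.50*i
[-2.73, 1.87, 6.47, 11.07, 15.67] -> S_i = -2.73 + 4.60*i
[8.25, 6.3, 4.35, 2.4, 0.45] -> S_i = 8.25 + -1.95*i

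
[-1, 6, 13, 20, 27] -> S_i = -1 + 7*i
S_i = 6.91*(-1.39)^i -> [6.91, -9.6, 13.35, -18.56, 25.8]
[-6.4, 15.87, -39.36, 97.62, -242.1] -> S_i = -6.40*(-2.48)^i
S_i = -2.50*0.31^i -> [-2.5, -0.78, -0.24, -0.07, -0.02]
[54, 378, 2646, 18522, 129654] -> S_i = 54*7^i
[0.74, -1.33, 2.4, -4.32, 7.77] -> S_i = 0.74*(-1.80)^i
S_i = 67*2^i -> [67, 134, 268, 536, 1072]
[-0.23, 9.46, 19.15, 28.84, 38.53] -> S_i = -0.23 + 9.69*i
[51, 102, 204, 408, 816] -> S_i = 51*2^i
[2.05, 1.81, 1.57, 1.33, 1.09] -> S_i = 2.05 + -0.24*i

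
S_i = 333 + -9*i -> [333, 324, 315, 306, 297]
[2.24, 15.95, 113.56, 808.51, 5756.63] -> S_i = 2.24*7.12^i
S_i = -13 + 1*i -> [-13, -12, -11, -10, -9]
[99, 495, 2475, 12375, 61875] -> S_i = 99*5^i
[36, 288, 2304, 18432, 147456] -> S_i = 36*8^i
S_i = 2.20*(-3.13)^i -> [2.2, -6.89, 21.55, -67.46, 211.15]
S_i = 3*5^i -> [3, 15, 75, 375, 1875]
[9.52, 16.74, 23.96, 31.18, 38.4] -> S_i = 9.52 + 7.22*i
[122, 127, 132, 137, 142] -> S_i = 122 + 5*i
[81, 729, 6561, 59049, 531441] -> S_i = 81*9^i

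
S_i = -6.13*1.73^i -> [-6.13, -10.6, -18.35, -31.74, -54.91]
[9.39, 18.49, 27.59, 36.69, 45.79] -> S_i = 9.39 + 9.10*i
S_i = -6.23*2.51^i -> [-6.23, -15.64, -39.25, -98.52, -247.28]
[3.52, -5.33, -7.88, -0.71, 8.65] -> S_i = Random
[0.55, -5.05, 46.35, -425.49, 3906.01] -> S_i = 0.55*(-9.18)^i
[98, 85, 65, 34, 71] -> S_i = Random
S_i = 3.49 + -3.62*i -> [3.49, -0.13, -3.75, -7.37, -10.99]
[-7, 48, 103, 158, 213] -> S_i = -7 + 55*i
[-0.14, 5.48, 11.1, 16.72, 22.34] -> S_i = -0.14 + 5.62*i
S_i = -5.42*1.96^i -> [-5.42, -10.62, -20.82, -40.81, -79.99]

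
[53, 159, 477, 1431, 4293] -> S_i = 53*3^i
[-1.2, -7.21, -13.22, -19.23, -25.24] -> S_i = -1.20 + -6.01*i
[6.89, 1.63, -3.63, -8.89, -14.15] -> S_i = 6.89 + -5.26*i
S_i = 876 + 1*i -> [876, 877, 878, 879, 880]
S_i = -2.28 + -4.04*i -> [-2.28, -6.32, -10.36, -14.4, -18.44]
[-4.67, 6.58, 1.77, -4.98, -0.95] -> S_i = Random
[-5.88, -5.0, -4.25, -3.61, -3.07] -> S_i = -5.88*0.85^i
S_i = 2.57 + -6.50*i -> [2.57, -3.93, -10.43, -16.93, -23.43]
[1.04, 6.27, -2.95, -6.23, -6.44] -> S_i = Random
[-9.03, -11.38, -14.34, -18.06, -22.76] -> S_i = -9.03*1.26^i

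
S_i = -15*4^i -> [-15, -60, -240, -960, -3840]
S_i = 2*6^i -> [2, 12, 72, 432, 2592]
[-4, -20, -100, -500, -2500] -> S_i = -4*5^i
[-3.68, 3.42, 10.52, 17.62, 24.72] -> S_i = -3.68 + 7.10*i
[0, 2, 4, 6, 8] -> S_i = 0 + 2*i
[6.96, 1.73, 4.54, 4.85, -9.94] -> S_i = Random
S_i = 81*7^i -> [81, 567, 3969, 27783, 194481]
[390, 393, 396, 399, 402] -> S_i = 390 + 3*i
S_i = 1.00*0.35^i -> [1.0, 0.35, 0.12, 0.04, 0.02]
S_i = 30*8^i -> [30, 240, 1920, 15360, 122880]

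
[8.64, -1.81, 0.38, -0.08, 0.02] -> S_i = 8.64*(-0.21)^i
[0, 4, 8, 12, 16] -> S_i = 0 + 4*i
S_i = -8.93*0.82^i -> [-8.93, -7.32, -6.0, -4.92, -4.04]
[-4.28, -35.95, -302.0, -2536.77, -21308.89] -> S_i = -4.28*8.40^i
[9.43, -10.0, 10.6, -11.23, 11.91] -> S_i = 9.43*(-1.06)^i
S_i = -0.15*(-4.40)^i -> [-0.15, 0.66, -2.9, 12.78, -56.22]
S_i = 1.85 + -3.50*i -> [1.85, -1.65, -5.15, -8.65, -12.15]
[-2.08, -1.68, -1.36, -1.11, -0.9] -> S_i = -2.08*0.81^i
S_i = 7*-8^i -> [7, -56, 448, -3584, 28672]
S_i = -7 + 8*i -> [-7, 1, 9, 17, 25]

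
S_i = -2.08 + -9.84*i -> [-2.08, -11.92, -21.76, -31.6, -41.44]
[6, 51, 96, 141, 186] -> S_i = 6 + 45*i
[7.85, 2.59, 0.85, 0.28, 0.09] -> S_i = 7.85*0.33^i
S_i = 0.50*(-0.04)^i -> [0.5, -0.02, 0.0, -0.0, 0.0]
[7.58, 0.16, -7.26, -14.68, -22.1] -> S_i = 7.58 + -7.42*i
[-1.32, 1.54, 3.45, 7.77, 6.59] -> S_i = Random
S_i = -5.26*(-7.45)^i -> [-5.26, 39.19, -291.94, 2174.98, -16203.57]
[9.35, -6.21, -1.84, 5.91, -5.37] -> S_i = Random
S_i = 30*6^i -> [30, 180, 1080, 6480, 38880]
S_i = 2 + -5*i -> [2, -3, -8, -13, -18]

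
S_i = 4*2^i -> [4, 8, 16, 32, 64]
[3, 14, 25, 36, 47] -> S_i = 3 + 11*i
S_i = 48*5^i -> [48, 240, 1200, 6000, 30000]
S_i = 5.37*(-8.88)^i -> [5.37, -47.69, 423.45, -3760.22, 33390.75]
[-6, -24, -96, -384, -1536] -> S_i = -6*4^i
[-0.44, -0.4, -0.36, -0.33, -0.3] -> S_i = -0.44*0.91^i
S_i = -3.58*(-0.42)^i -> [-3.58, 1.5, -0.63, 0.27, -0.11]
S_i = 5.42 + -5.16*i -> [5.42, 0.26, -4.9, -10.06, -15.22]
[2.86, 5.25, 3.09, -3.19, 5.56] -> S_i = Random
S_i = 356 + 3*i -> [356, 359, 362, 365, 368]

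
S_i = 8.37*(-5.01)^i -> [8.37, -41.93, 210.09, -1052.54, 5273.23]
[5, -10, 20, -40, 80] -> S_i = 5*-2^i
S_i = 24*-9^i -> [24, -216, 1944, -17496, 157464]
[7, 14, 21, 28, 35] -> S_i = 7 + 7*i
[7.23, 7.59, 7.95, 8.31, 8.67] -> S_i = 7.23 + 0.36*i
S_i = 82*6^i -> [82, 492, 2952, 17712, 106272]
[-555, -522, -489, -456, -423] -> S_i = -555 + 33*i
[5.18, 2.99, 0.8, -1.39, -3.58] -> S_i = 5.18 + -2.19*i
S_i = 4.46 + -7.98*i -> [4.46, -3.52, -11.5, -19.48, -27.46]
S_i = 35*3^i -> [35, 105, 315, 945, 2835]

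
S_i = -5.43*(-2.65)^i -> [-5.43, 14.39, -38.13, 101.05, -267.78]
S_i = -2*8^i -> [-2, -16, -128, -1024, -8192]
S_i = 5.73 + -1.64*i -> [5.73, 4.09, 2.45, 0.81, -0.83]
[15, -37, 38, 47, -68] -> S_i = Random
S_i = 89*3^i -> [89, 267, 801, 2403, 7209]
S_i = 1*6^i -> [1, 6, 36, 216, 1296]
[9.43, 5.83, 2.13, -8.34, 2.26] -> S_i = Random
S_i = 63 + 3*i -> [63, 66, 69, 72, 75]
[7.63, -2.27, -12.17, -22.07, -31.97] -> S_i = 7.63 + -9.90*i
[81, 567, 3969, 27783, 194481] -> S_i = 81*7^i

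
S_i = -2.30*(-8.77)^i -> [-2.3, 20.17, -176.9, 1551.41, -13605.87]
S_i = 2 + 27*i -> [2, 29, 56, 83, 110]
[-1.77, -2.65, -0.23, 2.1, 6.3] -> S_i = Random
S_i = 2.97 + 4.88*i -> [2.97, 7.85, 12.73, 17.61, 22.49]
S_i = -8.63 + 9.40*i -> [-8.63, 0.77, 10.17, 19.57, 28.97]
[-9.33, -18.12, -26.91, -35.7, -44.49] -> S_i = -9.33 + -8.79*i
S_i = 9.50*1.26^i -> [9.5, 11.97, 15.08, 19.0, 23.94]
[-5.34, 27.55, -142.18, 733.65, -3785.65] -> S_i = -5.34*(-5.16)^i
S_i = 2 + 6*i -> [2, 8, 14, 20, 26]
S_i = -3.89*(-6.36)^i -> [-3.89, 24.74, -157.35, 1000.74, -6364.7]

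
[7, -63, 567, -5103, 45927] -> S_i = 7*-9^i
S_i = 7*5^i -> [7, 35, 175, 875, 4375]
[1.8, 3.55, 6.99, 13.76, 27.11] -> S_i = 1.80*1.97^i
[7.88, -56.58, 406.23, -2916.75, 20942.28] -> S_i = 7.88*(-7.18)^i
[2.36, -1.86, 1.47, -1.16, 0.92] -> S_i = 2.36*(-0.79)^i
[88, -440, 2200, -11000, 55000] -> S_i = 88*-5^i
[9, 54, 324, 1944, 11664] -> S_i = 9*6^i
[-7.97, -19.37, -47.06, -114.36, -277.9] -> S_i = -7.97*2.43^i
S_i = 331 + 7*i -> [331, 338, 345, 352, 359]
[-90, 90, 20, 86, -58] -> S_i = Random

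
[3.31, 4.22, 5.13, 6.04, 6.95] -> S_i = 3.31 + 0.91*i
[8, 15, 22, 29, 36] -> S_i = 8 + 7*i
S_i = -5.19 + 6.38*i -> [-5.19, 1.19, 7.57, 13.95, 20.33]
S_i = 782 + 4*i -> [782, 786, 790, 794, 798]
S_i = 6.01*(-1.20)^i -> [6.01, -7.21, 8.65, -10.39, 12.46]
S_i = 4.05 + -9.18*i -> [4.05, -5.13, -14.31, -23.49, -32.67]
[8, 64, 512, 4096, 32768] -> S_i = 8*8^i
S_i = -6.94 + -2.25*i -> [-6.94, -9.19, -11.44, -13.69, -15.94]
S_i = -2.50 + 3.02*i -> [-2.5, 0.52, 3.54, 6.56, 9.58]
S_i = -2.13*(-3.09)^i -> [-2.13, 6.58, -20.34, 62.84, -194.18]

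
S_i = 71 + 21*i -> [71, 92, 113, 134, 155]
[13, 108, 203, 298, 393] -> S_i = 13 + 95*i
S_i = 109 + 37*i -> [109, 146, 183, 220, 257]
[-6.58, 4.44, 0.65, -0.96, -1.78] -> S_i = Random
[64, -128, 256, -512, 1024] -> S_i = 64*-2^i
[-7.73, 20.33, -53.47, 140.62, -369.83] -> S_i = -7.73*(-2.63)^i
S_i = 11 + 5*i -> [11, 16, 21, 26, 31]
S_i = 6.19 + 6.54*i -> [6.19, 12.73, 19.27, 25.81, 32.35]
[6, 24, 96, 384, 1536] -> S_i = 6*4^i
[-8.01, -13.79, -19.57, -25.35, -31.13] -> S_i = -8.01 + -5.78*i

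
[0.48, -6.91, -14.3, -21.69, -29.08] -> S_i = 0.48 + -7.39*i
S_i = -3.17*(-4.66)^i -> [-3.17, 14.77, -68.84, 320.79, -1494.87]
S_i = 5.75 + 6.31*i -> [5.75, 12.06, 18.37, 24.68, 30.99]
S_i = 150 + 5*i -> [150, 155, 160, 165, 170]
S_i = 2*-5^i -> [2, -10, 50, -250, 1250]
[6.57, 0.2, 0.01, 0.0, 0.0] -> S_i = 6.57*0.03^i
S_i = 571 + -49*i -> [571, 522, 473, 424, 375]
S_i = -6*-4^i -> [-6, 24, -96, 384, -1536]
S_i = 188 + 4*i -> [188, 192, 196, 200, 204]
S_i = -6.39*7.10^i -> [-6.39, -45.37, -322.12, -2287.05, -16238.06]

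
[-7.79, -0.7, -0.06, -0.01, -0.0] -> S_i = -7.79*0.09^i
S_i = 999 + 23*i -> [999, 1022, 1045, 1068, 1091]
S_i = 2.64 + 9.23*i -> [2.64, 11.87, 21.1, 30.33, 39.56]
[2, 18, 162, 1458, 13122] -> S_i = 2*9^i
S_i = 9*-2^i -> [9, -18, 36, -72, 144]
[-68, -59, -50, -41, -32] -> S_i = -68 + 9*i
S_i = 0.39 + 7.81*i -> [0.39, 8.2, 16.01, 23.82, 31.63]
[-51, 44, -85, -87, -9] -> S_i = Random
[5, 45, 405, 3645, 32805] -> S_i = 5*9^i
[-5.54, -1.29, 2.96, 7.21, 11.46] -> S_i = -5.54 + 4.25*i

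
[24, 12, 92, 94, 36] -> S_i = Random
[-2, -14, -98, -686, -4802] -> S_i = -2*7^i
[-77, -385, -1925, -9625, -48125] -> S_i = -77*5^i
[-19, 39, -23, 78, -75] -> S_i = Random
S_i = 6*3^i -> [6, 18, 54, 162, 486]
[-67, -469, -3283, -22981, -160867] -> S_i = -67*7^i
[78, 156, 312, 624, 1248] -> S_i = 78*2^i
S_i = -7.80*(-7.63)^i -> [-7.8, 59.51, -454.09, 3464.72, -26435.82]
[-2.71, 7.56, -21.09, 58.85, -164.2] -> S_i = -2.71*(-2.79)^i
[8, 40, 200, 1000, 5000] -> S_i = 8*5^i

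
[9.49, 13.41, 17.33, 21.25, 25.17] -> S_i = 9.49 + 3.92*i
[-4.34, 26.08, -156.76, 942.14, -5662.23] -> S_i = -4.34*(-6.01)^i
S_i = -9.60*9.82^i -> [-9.6, -94.27, -925.75, -9090.88, -89272.39]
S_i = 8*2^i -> [8, 16, 32, 64, 128]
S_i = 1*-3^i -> [1, -3, 9, -27, 81]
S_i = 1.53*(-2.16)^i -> [1.53, -3.3, 7.14, -15.42, 33.3]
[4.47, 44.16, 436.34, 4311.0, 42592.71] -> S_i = 4.47*9.88^i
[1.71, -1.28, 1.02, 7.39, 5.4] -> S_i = Random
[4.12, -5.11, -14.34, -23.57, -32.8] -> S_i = 4.12 + -9.23*i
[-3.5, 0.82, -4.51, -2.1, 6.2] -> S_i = Random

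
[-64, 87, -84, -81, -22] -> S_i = Random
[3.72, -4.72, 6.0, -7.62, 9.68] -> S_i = 3.72*(-1.27)^i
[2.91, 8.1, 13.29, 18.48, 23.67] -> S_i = 2.91 + 5.19*i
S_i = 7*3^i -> [7, 21, 63, 189, 567]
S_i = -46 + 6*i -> [-46, -40, -34, -28, -22]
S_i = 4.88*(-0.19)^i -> [4.88, -0.93, 0.18, -0.03, 0.01]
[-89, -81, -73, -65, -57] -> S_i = -89 + 8*i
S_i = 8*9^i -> [8, 72, 648, 5832, 52488]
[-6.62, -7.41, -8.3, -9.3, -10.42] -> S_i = -6.62*1.12^i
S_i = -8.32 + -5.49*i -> [-8.32, -13.81, -19.3, -24.79, -30.28]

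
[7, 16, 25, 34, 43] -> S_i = 7 + 9*i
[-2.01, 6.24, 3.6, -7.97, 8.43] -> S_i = Random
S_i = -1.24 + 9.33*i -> [-1.24, 8.09, 17.42, 26.75, 36.08]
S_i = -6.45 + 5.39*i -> [-6.45, -1.06, 4.33, 9.72, 15.11]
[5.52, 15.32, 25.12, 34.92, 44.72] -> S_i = 5.52 + 9.80*i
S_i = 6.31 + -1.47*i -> [6.31, 4.84, 3.37, 1.9, 0.43]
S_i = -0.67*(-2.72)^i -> [-0.67, 1.82, -4.96, 13.48, -36.67]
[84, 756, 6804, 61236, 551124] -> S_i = 84*9^i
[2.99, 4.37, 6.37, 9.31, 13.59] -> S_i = 2.99*1.46^i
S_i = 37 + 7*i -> [37, 44, 51, 58, 65]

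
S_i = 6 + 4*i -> [6, 10, 14, 18, 22]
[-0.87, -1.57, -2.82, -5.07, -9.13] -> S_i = -0.87*1.80^i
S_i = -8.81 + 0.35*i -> [-8.81, -8.46, -8.11, -7.76, -7.41]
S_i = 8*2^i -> [8, 16, 32, 64, 128]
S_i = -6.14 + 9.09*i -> [-6.14, 2.95, 12.04, 21.13, 30.22]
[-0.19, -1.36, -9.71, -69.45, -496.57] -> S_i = -0.19*7.15^i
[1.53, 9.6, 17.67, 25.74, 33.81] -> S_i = 1.53 + 8.07*i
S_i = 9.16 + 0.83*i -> [9.16, 9.99, 10.82, 11.65, 12.48]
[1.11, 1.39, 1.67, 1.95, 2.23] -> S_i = 1.11 + 0.28*i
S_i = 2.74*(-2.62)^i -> [2.74, -7.18, 18.81, -49.28, 129.11]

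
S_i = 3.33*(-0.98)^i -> [3.33, -3.26, 3.2, -3.13, 3.07]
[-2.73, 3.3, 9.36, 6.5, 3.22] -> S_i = Random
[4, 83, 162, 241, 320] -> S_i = 4 + 79*i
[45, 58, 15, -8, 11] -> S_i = Random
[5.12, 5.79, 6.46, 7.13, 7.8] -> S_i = 5.12 + 0.67*i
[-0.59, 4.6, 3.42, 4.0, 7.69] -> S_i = Random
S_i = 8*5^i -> [8, 40, 200, 1000, 5000]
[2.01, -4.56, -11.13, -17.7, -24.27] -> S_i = 2.01 + -6.57*i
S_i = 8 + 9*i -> [8, 17, 26, 35, 44]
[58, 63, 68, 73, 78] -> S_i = 58 + 5*i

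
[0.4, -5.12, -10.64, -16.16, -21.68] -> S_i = 0.40 + -5.52*i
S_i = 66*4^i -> [66, 264, 1056, 4224, 16896]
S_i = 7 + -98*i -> [7, -91, -189, -287, -385]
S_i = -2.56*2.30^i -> [-2.56, -5.89, -13.54, -31.15, -71.64]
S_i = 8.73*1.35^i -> [8.73, 11.79, 15.91, 21.48, 29.0]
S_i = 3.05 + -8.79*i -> [3.05, -5.74, -14.53, -23.32, -32.11]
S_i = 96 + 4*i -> [96, 100, 104, 108, 112]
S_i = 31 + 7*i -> [31, 38, 45, 52, 59]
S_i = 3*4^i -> [3, 12, 48, 192, 768]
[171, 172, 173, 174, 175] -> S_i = 171 + 1*i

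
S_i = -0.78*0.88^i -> [-0.78, -0.69, -0.6, -0.53, -0.47]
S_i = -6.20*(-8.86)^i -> [-6.2, 54.93, -486.7, 4312.14, -38205.56]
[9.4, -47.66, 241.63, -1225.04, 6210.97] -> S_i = 9.40*(-5.07)^i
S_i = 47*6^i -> [47, 282, 1692, 10152, 60912]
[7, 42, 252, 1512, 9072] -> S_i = 7*6^i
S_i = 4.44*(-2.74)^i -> [4.44, -12.17, 33.33, -91.33, 250.26]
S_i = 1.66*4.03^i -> [1.66, 6.69, 26.96, 108.65, 437.85]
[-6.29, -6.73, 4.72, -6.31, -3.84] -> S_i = Random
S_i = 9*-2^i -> [9, -18, 36, -72, 144]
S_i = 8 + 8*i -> [8, 16, 24, 32, 40]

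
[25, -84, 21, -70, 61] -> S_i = Random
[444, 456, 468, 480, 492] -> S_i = 444 + 12*i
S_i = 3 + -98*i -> [3, -95, -193, -291, -389]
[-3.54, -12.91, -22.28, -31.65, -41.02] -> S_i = -3.54 + -9.37*i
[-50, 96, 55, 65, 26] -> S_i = Random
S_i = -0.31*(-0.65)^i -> [-0.31, 0.2, -0.13, 0.09, -0.06]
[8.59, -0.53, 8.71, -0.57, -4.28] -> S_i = Random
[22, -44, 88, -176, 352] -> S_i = 22*-2^i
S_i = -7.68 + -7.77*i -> [-7.68, -15.45, -23.22, -30.99, -38.76]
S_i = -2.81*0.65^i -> [-2.81, -1.83, -1.19, -0.77, -0.5]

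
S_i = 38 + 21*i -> [38, 59, 80, 101, 122]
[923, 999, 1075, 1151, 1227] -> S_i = 923 + 76*i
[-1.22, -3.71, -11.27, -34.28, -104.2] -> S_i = -1.22*3.04^i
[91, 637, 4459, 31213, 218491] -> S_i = 91*7^i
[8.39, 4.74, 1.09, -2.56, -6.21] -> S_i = 8.39 + -3.65*i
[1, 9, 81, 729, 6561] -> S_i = 1*9^i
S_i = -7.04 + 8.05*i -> [-7.04, 1.01, 9.06, 17.11, 25.16]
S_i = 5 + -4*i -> [5, 1, -3, -7, -11]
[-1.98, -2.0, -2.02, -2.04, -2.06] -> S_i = -1.98 + -0.02*i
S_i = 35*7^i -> [35, 245, 1715, 12005, 84035]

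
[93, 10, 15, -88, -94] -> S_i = Random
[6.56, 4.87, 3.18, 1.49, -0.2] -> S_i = 6.56 + -1.69*i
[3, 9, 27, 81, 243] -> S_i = 3*3^i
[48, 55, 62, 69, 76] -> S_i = 48 + 7*i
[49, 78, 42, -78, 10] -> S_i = Random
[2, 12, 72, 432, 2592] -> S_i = 2*6^i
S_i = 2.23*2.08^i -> [2.23, 4.64, 9.65, 20.07, 41.74]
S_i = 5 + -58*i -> [5, -53, -111, -169, -227]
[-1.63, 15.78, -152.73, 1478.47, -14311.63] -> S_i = -1.63*(-9.68)^i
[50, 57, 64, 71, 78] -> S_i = 50 + 7*i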